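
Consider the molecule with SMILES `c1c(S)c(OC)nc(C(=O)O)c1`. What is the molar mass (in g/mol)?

185.20 g/mol

Atom tally by fragment:
  pyridine ring core → C:5 H:5 N:1
  (− 3 ring H displaced by substituents)
  + SH → S:1 H:1
  + OCH3 → C:1 H:3 O:1
  + COOH → C:1 H:1 O:2
Element totals:
  C: 7
  H: 7
  N: 1
  O: 3
  S: 1
Molecular formula: C7H7NO3S.
  M = 7(12.011) + 7(1.008) + 14.007 + 3(15.999) + 32.06
    = 84.077 + 7.056 + 14.007 + 47.997 + 32.060 = 185.197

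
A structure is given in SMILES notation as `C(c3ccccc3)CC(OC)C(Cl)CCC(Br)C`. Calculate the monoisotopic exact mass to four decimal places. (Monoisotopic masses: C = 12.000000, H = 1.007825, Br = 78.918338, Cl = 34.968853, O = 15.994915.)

332.0543

Atom tally by fragment:
  C6H5CH2 → C:7 H:7
  CH2 → C:1 H:2
  CH(OCH3) → C:2 H:4 O:1
  CH(Cl) → C:1 H:1 Cl:1
  CH2 → C:1 H:2
  CH2 → C:1 H:2
  CH(Br) → C:1 H:1 Br:1
  CH3 → C:1 H:3
Element totals:
  C: 15
  H: 22
  Br: 1
  Cl: 1
  O: 1
Molecular formula: C15H22BrClO.
  M = 15(12.0) + 22(1.007825) + 78.918338 + 34.968853 + 15.994915
    = 180.000000 + 22.172150 + 78.918338 + 34.968853 + 15.994915 = 332.054256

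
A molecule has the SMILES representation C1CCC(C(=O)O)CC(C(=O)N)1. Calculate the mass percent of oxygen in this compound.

Atom tally by fragment:
  cyclohexane ring core → C:6 H:12
  (− 2 ring H displaced by substituents)
  + COOH → C:1 H:1 O:2
  + CONH2 → C:1 H:2 O:1 N:1
Element totals:
  C: 8
  H: 13
  N: 1
  O: 3
Molecular formula: C8H13NO3.
Molar mass = 171.196 g/mol.
Mass from O: 3 × 15.999 = 47.997 g/mol.
%O = 47.997 / 171.196 × 100 = 28.04%.

28.04%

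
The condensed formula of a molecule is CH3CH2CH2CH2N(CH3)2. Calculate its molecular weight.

101.19 g/mol

Atom tally by fragment:
  CH3 → C:1 H:3
  CH2 → C:1 H:2
  CH2 → C:1 H:2
  CH2N(CH3)2 → C:3 H:8 N:1
Element totals:
  C: 6
  H: 15
  N: 1
Molecular formula: C6H15N.
  M = 6(12.011) + 15(1.008) + 14.007
    = 72.066 + 15.120 + 14.007 = 101.193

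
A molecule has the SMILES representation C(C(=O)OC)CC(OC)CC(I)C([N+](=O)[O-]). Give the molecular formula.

C9H16INO5

Atom tally by fragment:
  CH3OOCCH2 → C:3 H:5 O:2
  CH2 → C:1 H:2
  CH(OCH3) → C:2 H:4 O:1
  CH2 → C:1 H:2
  CH(I) → C:1 H:1 I:1
  CH2NO2 → C:1 H:2 N:1 O:2
Element totals:
  C: 9
  H: 16
  I: 1
  N: 1
  O: 5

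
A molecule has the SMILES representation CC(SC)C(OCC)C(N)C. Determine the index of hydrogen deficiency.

Atom tally by fragment:
  CH3 → C:1 H:3
  CH(SCH3) → C:2 H:4 S:1
  CH(OC2H5) → C:3 H:6 O:1
  CH(NH2) → C:1 H:3 N:1
  CH3 → C:1 H:3
Element totals:
  C: 8
  H: 19
  N: 1
  O: 1
  S: 1
Molecular formula: C8H19NOS.
DoU = (2C + 2 + N − H − X) / 2 = (2·8 + 2 + 1 − 19 − 0) / 2 = 0.

0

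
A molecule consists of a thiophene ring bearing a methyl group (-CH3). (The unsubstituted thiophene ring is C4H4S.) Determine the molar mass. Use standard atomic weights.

Atom tally by fragment:
  thiophene ring core → C:4 H:4 S:1
  (− 1 ring H displaced by substituents)
  + CH3 → C:1 H:3
Element totals:
  C: 5
  H: 6
  S: 1
Molecular formula: C5H6S.
  M = 5(12.011) + 6(1.008) + 32.06
    = 60.055 + 6.048 + 32.060 = 98.163

98.16 g/mol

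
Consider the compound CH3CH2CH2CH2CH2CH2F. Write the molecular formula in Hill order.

Atom tally by fragment:
  CH3 → C:1 H:3
  CH2 → C:1 H:2
  CH2 → C:1 H:2
  CH2 → C:1 H:2
  CH2 → C:1 H:2
  CH2F → C:1 H:2 F:1
Element totals:
  C: 6
  H: 13
  F: 1

C6H13F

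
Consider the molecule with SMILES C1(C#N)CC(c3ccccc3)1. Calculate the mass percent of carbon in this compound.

Atom tally by fragment:
  cyclopropane ring core → C:3 H:6
  (− 2 ring H displaced by substituents)
  + CN → C:1 N:1
  + C6H5 → C:6 H:5
Element totals:
  C: 10
  H: 9
  N: 1
Molecular formula: C10H9N.
Molar mass = 143.189 g/mol.
Mass from C: 10 × 12.011 = 120.110 g/mol.
%C = 120.110 / 143.189 × 100 = 83.88%.

83.88%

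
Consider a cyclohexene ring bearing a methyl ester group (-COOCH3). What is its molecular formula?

Atom tally by fragment:
  cyclohexene ring core → C:6 H:10
  (− 1 ring H displaced by substituents)
  + COOCH3 → C:2 H:3 O:2
Element totals:
  C: 8
  H: 12
  O: 2

C8H12O2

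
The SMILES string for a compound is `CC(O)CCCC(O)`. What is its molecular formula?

C6H14O2

Atom tally by fragment:
  CH3 → C:1 H:3
  CH(OH) → C:1 H:2 O:1
  CH2 → C:1 H:2
  CH2 → C:1 H:2
  CH2 → C:1 H:2
  CH2OH → C:1 H:3 O:1
Element totals:
  C: 6
  H: 14
  O: 2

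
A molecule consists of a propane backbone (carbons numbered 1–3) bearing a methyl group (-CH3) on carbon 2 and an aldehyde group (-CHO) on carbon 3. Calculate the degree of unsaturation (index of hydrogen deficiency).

1

Atom tally by fragment:
  CH3 → C:1 H:3
  CH(CH3) → C:2 H:4
  CH2CHO → C:2 H:3 O:1
Element totals:
  C: 5
  H: 10
  O: 1
Molecular formula: C5H10O.
DoU = (2C + 2 + N − H − X) / 2 = (2·5 + 2 + 0 − 10 − 0) / 2 = 1.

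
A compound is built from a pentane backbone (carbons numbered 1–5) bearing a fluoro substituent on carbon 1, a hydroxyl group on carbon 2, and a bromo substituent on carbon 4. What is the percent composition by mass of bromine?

43.18%

Atom tally by fragment:
  FCH2 → C:1 H:2 F:1
  CH(OH) → C:1 H:2 O:1
  CH2 → C:1 H:2
  CH(Br) → C:1 H:1 Br:1
  CH3 → C:1 H:3
Element totals:
  C: 5
  H: 10
  Br: 1
  F: 1
  O: 1
Molecular formula: C5H10BrFO.
Molar mass = 185.036 g/mol.
Mass from Br: 1 × 79.904 = 79.904 g/mol.
%Br = 79.904 / 185.036 × 100 = 43.18%.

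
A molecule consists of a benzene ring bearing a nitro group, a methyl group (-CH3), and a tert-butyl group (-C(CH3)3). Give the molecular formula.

Atom tally by fragment:
  benzene ring core → C:6 H:6
  (− 3 ring H displaced by substituents)
  + NO2 → N:1 O:2
  + CH3 → C:1 H:3
  + C(CH3)3 → C:4 H:9
Element totals:
  C: 11
  H: 15
  N: 1
  O: 2

C11H15NO2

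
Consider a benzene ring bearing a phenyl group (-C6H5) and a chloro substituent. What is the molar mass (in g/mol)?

Atom tally by fragment:
  benzene ring core → C:6 H:6
  (− 2 ring H displaced by substituents)
  + C6H5 → C:6 H:5
  + Cl → Cl:1
Element totals:
  C: 12
  H: 9
  Cl: 1
Molecular formula: C12H9Cl.
  M = 12(12.011) + 9(1.008) + 35.45
    = 144.132 + 9.072 + 35.450 = 188.654

188.65 g/mol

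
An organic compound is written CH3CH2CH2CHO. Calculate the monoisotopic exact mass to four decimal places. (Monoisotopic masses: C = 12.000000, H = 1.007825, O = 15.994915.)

72.0575

Atom tally by fragment:
  CH3 → C:1 H:3
  CH2 → C:1 H:2
  CH2CHO → C:2 H:3 O:1
Element totals:
  C: 4
  H: 8
  O: 1
Molecular formula: C4H8O.
  M = 4(12.0) + 8(1.007825) + 15.994915
    = 48.000000 + 8.062600 + 15.994915 = 72.057515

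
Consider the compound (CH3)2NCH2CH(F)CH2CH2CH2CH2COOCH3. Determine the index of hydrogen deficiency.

Element totals:
  C: 10
  H: 20
  F: 1
  N: 1
  O: 2
Molecular formula: C10H20FNO2.
DoU = (2C + 2 + N − H − X) / 2 = (2·10 + 2 + 1 − 20 − 1) / 2 = 1.

1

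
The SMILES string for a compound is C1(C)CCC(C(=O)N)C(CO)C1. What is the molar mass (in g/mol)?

Atom tally by fragment:
  cyclohexane ring core → C:6 H:12
  (− 3 ring H displaced by substituents)
  + CH3 → C:1 H:3
  + CONH2 → C:1 H:2 O:1 N:1
  + CH2OH → C:1 H:3 O:1
Element totals:
  C: 9
  H: 17
  N: 1
  O: 2
Molecular formula: C9H17NO2.
  M = 9(12.011) + 17(1.008) + 14.007 + 2(15.999)
    = 108.099 + 17.136 + 14.007 + 31.998 = 171.240

171.24 g/mol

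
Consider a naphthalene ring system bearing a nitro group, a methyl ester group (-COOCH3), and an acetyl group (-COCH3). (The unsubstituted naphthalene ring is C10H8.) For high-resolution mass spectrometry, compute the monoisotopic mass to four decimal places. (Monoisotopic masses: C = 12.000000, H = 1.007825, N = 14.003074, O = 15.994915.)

273.0637

Atom tally by fragment:
  naphthalene ring system core → C:10 H:8
  (− 3 ring H displaced by substituents)
  + NO2 → N:1 O:2
  + COOCH3 → C:2 H:3 O:2
  + COCH3 → C:2 H:3 O:1
Element totals:
  C: 14
  H: 11
  N: 1
  O: 5
Molecular formula: C14H11NO5.
  M = 14(12.0) + 11(1.007825) + 14.003074 + 5(15.994915)
    = 168.000000 + 11.086075 + 14.003074 + 79.974575 = 273.063724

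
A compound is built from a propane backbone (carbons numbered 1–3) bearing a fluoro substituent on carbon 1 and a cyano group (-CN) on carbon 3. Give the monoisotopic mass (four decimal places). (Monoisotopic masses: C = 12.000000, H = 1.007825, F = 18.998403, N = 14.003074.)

Atom tally by fragment:
  FCH2 → C:1 H:2 F:1
  CH2 → C:1 H:2
  CH2CN → C:2 H:2 N:1
Element totals:
  C: 4
  H: 6
  F: 1
  N: 1
Molecular formula: C4H6FN.
  M = 4(12.0) + 6(1.007825) + 18.998403 + 14.003074
    = 48.000000 + 6.046950 + 18.998403 + 14.003074 = 87.048427

87.0484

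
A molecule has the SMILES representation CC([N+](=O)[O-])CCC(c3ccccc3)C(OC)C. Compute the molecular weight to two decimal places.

Atom tally by fragment:
  CH3 → C:1 H:3
  CH(NO2) → C:1 H:1 N:1 O:2
  CH2 → C:1 H:2
  CH2 → C:1 H:2
  CH(C6H5) → C:7 H:6
  CH(OCH3) → C:2 H:4 O:1
  CH3 → C:1 H:3
Element totals:
  C: 14
  H: 21
  N: 1
  O: 3
Molecular formula: C14H21NO3.
  M = 14(12.011) + 21(1.008) + 14.007 + 3(15.999)
    = 168.154 + 21.168 + 14.007 + 47.997 = 251.326

251.33 g/mol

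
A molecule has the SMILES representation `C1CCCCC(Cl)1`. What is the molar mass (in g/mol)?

Atom tally by fragment:
  cyclohexane ring core → C:6 H:12
  (− 1 ring H displaced by substituents)
  + Cl → Cl:1
Element totals:
  C: 6
  H: 11
  Cl: 1
Molecular formula: C6H11Cl.
  M = 6(12.011) + 11(1.008) + 35.45
    = 72.066 + 11.088 + 35.450 = 118.604

118.60 g/mol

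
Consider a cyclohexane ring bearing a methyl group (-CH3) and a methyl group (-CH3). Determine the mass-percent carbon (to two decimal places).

85.63%

Atom tally by fragment:
  cyclohexane ring core → C:6 H:12
  (− 2 ring H displaced by substituents)
  + CH3 → C:1 H:3
  + CH3 → C:1 H:3
Element totals:
  C: 8
  H: 16
Molecular formula: C8H16.
Molar mass = 112.216 g/mol.
Mass from C: 8 × 12.011 = 96.088 g/mol.
%C = 96.088 / 112.216 × 100 = 85.63%.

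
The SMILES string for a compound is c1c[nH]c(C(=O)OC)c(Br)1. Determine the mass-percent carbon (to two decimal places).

Atom tally by fragment:
  pyrrole ring core → C:4 H:5 N:1
  (− 2 ring H displaced by substituents)
  + COOCH3 → C:2 H:3 O:2
  + Br → Br:1
Element totals:
  C: 6
  H: 6
  Br: 1
  N: 1
  O: 2
Molecular formula: C6H6BrNO2.
Molar mass = 204.023 g/mol.
Mass from C: 6 × 12.011 = 72.066 g/mol.
%C = 72.066 / 204.023 × 100 = 35.32%.

35.32%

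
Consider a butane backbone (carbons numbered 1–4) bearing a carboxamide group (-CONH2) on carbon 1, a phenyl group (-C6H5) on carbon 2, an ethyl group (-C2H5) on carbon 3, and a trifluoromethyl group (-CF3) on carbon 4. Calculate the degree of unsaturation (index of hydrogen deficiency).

Atom tally by fragment:
  H2NOCCH2 → C:2 H:4 O:1 N:1
  CH(C6H5) → C:7 H:6
  CH(C2H5) → C:3 H:6
  CH2CF3 → C:2 H:2 F:3
Element totals:
  C: 14
  H: 18
  F: 3
  N: 1
  O: 1
Molecular formula: C14H18F3NO.
DoU = (2C + 2 + N − H − X) / 2 = (2·14 + 2 + 1 − 18 − 3) / 2 = 5.

5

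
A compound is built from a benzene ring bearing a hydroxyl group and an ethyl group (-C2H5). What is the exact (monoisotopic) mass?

Atom tally by fragment:
  benzene ring core → C:6 H:6
  (− 2 ring H displaced by substituents)
  + OH → O:1 H:1
  + C2H5 → C:2 H:5
Element totals:
  C: 8
  H: 10
  O: 1
Molecular formula: C8H10O.
  M = 8(12.0) + 10(1.007825) + 15.994915
    = 96.000000 + 10.078250 + 15.994915 = 122.073165

122.0732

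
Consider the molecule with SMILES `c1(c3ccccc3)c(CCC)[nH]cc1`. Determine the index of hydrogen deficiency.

Atom tally by fragment:
  pyrrole ring core → C:4 H:5 N:1
  (− 2 ring H displaced by substituents)
  + C6H5 → C:6 H:5
  + CH2CH2CH3 → C:3 H:7
Element totals:
  C: 13
  H: 15
  N: 1
Molecular formula: C13H15N.
DoU = (2C + 2 + N − H − X) / 2 = (2·13 + 2 + 1 − 15 − 0) / 2 = 7.

7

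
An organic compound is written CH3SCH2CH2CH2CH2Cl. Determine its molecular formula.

C5H11ClS

Atom tally by fragment:
  CH3SCH2 → C:2 H:5 S:1
  CH2 → C:1 H:2
  CH2 → C:1 H:2
  CH2Cl → C:1 H:2 Cl:1
Element totals:
  C: 5
  H: 11
  Cl: 1
  S: 1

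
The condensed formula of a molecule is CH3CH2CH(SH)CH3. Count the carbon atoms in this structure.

4

Atom tally by fragment:
  CH3 → C:1 H:3
  CH2 → C:1 H:2
  CH(SH) → C:1 H:2 S:1
  CH3 → C:1 H:3
Element totals:
  C: 4
  H: 10
  S: 1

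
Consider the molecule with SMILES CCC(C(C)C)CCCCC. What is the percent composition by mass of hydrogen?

Atom tally by fragment:
  CH3 → C:1 H:3
  CH2 → C:1 H:2
  CH(CH(CH3)2) → C:4 H:8
  CH2 → C:1 H:2
  CH2 → C:1 H:2
  CH2 → C:1 H:2
  CH2 → C:1 H:2
  CH3 → C:1 H:3
Element totals:
  C: 11
  H: 24
Molecular formula: C11H24.
Molar mass = 156.313 g/mol.
Mass from H: 24 × 1.008 = 24.192 g/mol.
%H = 24.192 / 156.313 × 100 = 15.48%.

15.48%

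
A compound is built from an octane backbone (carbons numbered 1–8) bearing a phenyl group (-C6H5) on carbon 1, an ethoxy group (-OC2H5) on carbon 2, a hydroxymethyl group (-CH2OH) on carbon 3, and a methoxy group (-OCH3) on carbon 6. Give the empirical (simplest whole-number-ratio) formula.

Atom tally by fragment:
  C6H5CH2 → C:7 H:7
  CH(OC2H5) → C:3 H:6 O:1
  CH(CH2OH) → C:2 H:4 O:1
  CH2 → C:1 H:2
  CH2 → C:1 H:2
  CH(OCH3) → C:2 H:4 O:1
  CH2 → C:1 H:2
  CH3 → C:1 H:3
Element totals:
  C: 18
  H: 30
  O: 3
Molecular formula: C18H30O3.
gcd of subscripts = 3; dividing each by 3:
  C: 18/3 = 6
  H: 30/3 = 10
  O: 3/3 = 1

C6H10O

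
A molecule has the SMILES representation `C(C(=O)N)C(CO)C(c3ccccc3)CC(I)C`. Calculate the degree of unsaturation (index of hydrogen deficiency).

5

Atom tally by fragment:
  H2NOCCH2 → C:2 H:4 O:1 N:1
  CH(CH2OH) → C:2 H:4 O:1
  CH(C6H5) → C:7 H:6
  CH2 → C:1 H:2
  CH(I) → C:1 H:1 I:1
  CH3 → C:1 H:3
Element totals:
  C: 14
  H: 20
  I: 1
  N: 1
  O: 2
Molecular formula: C14H20INO2.
DoU = (2C + 2 + N − H − X) / 2 = (2·14 + 2 + 1 − 20 − 1) / 2 = 5.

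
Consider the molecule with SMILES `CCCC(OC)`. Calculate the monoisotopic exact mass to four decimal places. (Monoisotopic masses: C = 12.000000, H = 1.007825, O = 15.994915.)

88.0888

Atom tally by fragment:
  CH3 → C:1 H:3
  CH2 → C:1 H:2
  CH2 → C:1 H:2
  CH2OCH3 → C:2 H:5 O:1
Element totals:
  C: 5
  H: 12
  O: 1
Molecular formula: C5H12O.
  M = 5(12.0) + 12(1.007825) + 15.994915
    = 60.000000 + 12.093900 + 15.994915 = 88.088815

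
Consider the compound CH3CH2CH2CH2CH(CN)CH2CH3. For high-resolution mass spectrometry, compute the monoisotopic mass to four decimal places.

125.1204

Atom tally by fragment:
  CH3 → C:1 H:3
  CH2 → C:1 H:2
  CH2 → C:1 H:2
  CH2 → C:1 H:2
  CH(CN) → C:2 H:1 N:1
  CH2 → C:1 H:2
  CH3 → C:1 H:3
Element totals:
  C: 8
  H: 15
  N: 1
Molecular formula: C8H15N.
  M = 8(12.0) + 15(1.007825) + 14.003074
    = 96.000000 + 15.117375 + 14.003074 = 125.120449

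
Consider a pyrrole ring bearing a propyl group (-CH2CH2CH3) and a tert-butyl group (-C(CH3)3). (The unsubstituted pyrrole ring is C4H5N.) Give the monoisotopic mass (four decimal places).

165.1517

Atom tally by fragment:
  pyrrole ring core → C:4 H:5 N:1
  (− 2 ring H displaced by substituents)
  + CH2CH2CH3 → C:3 H:7
  + C(CH3)3 → C:4 H:9
Element totals:
  C: 11
  H: 19
  N: 1
Molecular formula: C11H19N.
  M = 11(12.0) + 19(1.007825) + 14.003074
    = 132.000000 + 19.148675 + 14.003074 = 165.151749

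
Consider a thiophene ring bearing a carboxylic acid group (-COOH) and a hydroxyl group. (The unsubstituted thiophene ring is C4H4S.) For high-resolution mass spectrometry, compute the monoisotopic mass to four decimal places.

143.9881

Atom tally by fragment:
  thiophene ring core → C:4 H:4 S:1
  (− 2 ring H displaced by substituents)
  + COOH → C:1 H:1 O:2
  + OH → O:1 H:1
Element totals:
  C: 5
  H: 4
  O: 3
  S: 1
Molecular formula: C5H4O3S.
  M = 5(12.0) + 4(1.007825) + 3(15.994915) + 31.972071
    = 60.000000 + 4.031300 + 47.984745 + 31.972071 = 143.988116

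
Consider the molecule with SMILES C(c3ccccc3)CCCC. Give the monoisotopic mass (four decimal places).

Atom tally by fragment:
  C6H5CH2 → C:7 H:7
  CH2 → C:1 H:2
  CH2 → C:1 H:2
  CH2 → C:1 H:2
  CH3 → C:1 H:3
Element totals:
  C: 11
  H: 16
Molecular formula: C11H16.
  M = 11(12.0) + 16(1.007825)
    = 132.000000 + 16.125200 = 148.125200

148.1252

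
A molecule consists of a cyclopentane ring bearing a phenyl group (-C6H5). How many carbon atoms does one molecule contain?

Atom tally by fragment:
  cyclopentane ring core → C:5 H:10
  (− 1 ring H displaced by substituents)
  + C6H5 → C:6 H:5
Element totals:
  C: 11
  H: 14

11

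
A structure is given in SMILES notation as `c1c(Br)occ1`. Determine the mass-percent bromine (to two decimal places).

Atom tally by fragment:
  furan ring core → C:4 H:4 O:1
  (− 1 ring H displaced by substituents)
  + Br → Br:1
Element totals:
  C: 4
  H: 3
  Br: 1
  O: 1
Molecular formula: C4H3BrO.
Molar mass = 146.971 g/mol.
Mass from Br: 1 × 79.904 = 79.904 g/mol.
%Br = 79.904 / 146.971 × 100 = 54.37%.

54.37%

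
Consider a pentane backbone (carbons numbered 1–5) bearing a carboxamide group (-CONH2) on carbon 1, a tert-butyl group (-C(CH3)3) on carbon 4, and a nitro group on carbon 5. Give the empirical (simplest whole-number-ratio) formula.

Atom tally by fragment:
  H2NOCCH2 → C:2 H:4 O:1 N:1
  CH2 → C:1 H:2
  CH2 → C:1 H:2
  CH(C(CH3)3) → C:5 H:10
  CH2NO2 → C:1 H:2 N:1 O:2
Element totals:
  C: 10
  H: 20
  N: 2
  O: 3
Molecular formula: C10H20N2O3.
gcd of subscripts (10, 20, 2, 3) = 1, so the empirical formula equals the molecular formula.

C10H20N2O3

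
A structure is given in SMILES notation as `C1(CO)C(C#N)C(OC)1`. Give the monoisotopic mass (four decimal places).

Atom tally by fragment:
  cyclopropane ring core → C:3 H:6
  (− 3 ring H displaced by substituents)
  + CH2OH → C:1 H:3 O:1
  + CN → C:1 N:1
  + OCH3 → C:1 H:3 O:1
Element totals:
  C: 6
  H: 9
  N: 1
  O: 2
Molecular formula: C6H9NO2.
  M = 6(12.0) + 9(1.007825) + 14.003074 + 2(15.994915)
    = 72.000000 + 9.070425 + 14.003074 + 31.989830 = 127.063329

127.0633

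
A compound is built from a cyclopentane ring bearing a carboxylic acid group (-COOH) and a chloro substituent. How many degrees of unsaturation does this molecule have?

2

Atom tally by fragment:
  cyclopentane ring core → C:5 H:10
  (− 2 ring H displaced by substituents)
  + COOH → C:1 H:1 O:2
  + Cl → Cl:1
Element totals:
  C: 6
  H: 9
  Cl: 1
  O: 2
Molecular formula: C6H9ClO2.
DoU = (2C + 2 + N − H − X) / 2 = (2·6 + 2 + 0 − 9 − 1) / 2 = 2.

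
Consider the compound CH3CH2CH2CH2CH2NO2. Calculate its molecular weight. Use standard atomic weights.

Element totals:
  C: 5
  H: 11
  N: 1
  O: 2
Molecular formula: C5H11NO2.
  M = 5(12.011) + 11(1.008) + 14.007 + 2(15.999)
    = 60.055 + 11.088 + 14.007 + 31.998 = 117.148

117.15 g/mol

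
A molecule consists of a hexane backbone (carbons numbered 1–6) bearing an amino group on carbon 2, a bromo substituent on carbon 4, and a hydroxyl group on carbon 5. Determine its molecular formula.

Atom tally by fragment:
  CH3 → C:1 H:3
  CH(NH2) → C:1 H:3 N:1
  CH2 → C:1 H:2
  CH(Br) → C:1 H:1 Br:1
  CH(OH) → C:1 H:2 O:1
  CH3 → C:1 H:3
Element totals:
  C: 6
  H: 14
  Br: 1
  N: 1
  O: 1

C6H14BrNO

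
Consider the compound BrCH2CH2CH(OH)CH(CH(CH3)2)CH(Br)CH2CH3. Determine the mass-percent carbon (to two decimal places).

38.00%

Element totals:
  C: 10
  H: 20
  Br: 2
  O: 1
Molecular formula: C10H20Br2O.
Molar mass = 316.077 g/mol.
Mass from C: 10 × 12.011 = 120.110 g/mol.
%C = 120.110 / 316.077 × 100 = 38.00%.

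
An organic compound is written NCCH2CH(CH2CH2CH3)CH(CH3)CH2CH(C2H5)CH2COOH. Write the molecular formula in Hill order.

C14H25NO2

Atom tally by fragment:
  NCCH2 → C:2 H:2 N:1
  CH(CH2CH2CH3) → C:4 H:8
  CH(CH3) → C:2 H:4
  CH2 → C:1 H:2
  CH(C2H5) → C:3 H:6
  CH2COOH → C:2 H:3 O:2
Element totals:
  C: 14
  H: 25
  N: 1
  O: 2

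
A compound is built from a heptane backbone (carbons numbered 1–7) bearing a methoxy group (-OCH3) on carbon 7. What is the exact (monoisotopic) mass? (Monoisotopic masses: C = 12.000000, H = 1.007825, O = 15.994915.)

130.1358

Atom tally by fragment:
  CH3 → C:1 H:3
  CH2 → C:1 H:2
  CH2 → C:1 H:2
  CH2 → C:1 H:2
  CH2 → C:1 H:2
  CH2 → C:1 H:2
  CH2OCH3 → C:2 H:5 O:1
Element totals:
  C: 8
  H: 18
  O: 1
Molecular formula: C8H18O.
  M = 8(12.0) + 18(1.007825) + 15.994915
    = 96.000000 + 18.140850 + 15.994915 = 130.135765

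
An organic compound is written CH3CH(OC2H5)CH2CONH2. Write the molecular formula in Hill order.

Element totals:
  C: 6
  H: 13
  N: 1
  O: 2

C6H13NO2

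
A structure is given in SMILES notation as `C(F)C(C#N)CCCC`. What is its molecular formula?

Atom tally by fragment:
  FCH2 → C:1 H:2 F:1
  CH(CN) → C:2 H:1 N:1
  CH2 → C:1 H:2
  CH2 → C:1 H:2
  CH2 → C:1 H:2
  CH3 → C:1 H:3
Element totals:
  C: 7
  H: 12
  F: 1
  N: 1

C7H12FN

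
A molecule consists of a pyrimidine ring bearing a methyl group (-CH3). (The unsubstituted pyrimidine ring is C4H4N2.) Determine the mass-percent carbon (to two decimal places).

Atom tally by fragment:
  pyrimidine ring core → C:4 H:4 N:2
  (− 1 ring H displaced by substituents)
  + CH3 → C:1 H:3
Element totals:
  C: 5
  H: 6
  N: 2
Molecular formula: C5H6N2.
Molar mass = 94.117 g/mol.
Mass from C: 5 × 12.011 = 60.055 g/mol.
%C = 60.055 / 94.117 × 100 = 63.81%.

63.81%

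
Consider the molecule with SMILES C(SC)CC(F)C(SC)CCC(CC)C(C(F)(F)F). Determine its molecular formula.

C13H24F4S2

Atom tally by fragment:
  CH3SCH2 → C:2 H:5 S:1
  CH2 → C:1 H:2
  CH(F) → C:1 H:1 F:1
  CH(SCH3) → C:2 H:4 S:1
  CH2 → C:1 H:2
  CH2 → C:1 H:2
  CH(C2H5) → C:3 H:6
  CH2CF3 → C:2 H:2 F:3
Element totals:
  C: 13
  H: 24
  F: 4
  S: 2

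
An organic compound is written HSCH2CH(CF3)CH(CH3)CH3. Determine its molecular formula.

C6H11F3S

Atom tally by fragment:
  HSCH2 → C:1 H:3 S:1
  CH(CF3) → C:2 H:1 F:3
  CH(CH3) → C:2 H:4
  CH3 → C:1 H:3
Element totals:
  C: 6
  H: 11
  F: 3
  S: 1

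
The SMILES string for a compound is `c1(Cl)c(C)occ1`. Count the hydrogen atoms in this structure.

Atom tally by fragment:
  furan ring core → C:4 H:4 O:1
  (− 2 ring H displaced by substituents)
  + Cl → Cl:1
  + CH3 → C:1 H:3
Element totals:
  C: 5
  H: 5
  Cl: 1
  O: 1

5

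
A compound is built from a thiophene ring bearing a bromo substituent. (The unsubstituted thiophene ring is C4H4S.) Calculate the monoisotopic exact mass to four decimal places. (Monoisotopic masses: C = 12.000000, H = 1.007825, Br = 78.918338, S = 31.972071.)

161.9139

Atom tally by fragment:
  thiophene ring core → C:4 H:4 S:1
  (− 1 ring H displaced by substituents)
  + Br → Br:1
Element totals:
  C: 4
  H: 3
  Br: 1
  S: 1
Molecular formula: C4H3BrS.
  M = 4(12.0) + 3(1.007825) + 78.918338 + 31.972071
    = 48.000000 + 3.023475 + 78.918338 + 31.972071 = 161.913884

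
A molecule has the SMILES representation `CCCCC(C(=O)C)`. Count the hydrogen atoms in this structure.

Atom tally by fragment:
  CH3 → C:1 H:3
  CH2 → C:1 H:2
  CH2 → C:1 H:2
  CH2 → C:1 H:2
  CH2COCH3 → C:3 H:5 O:1
Element totals:
  C: 7
  H: 14
  O: 1

14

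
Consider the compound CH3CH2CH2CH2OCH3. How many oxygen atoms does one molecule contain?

1

Element totals:
  C: 5
  H: 12
  O: 1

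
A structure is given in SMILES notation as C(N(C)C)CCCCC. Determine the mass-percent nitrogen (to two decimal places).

Atom tally by fragment:
  (CH3)2NCH2 → C:3 H:8 N:1
  CH2 → C:1 H:2
  CH2 → C:1 H:2
  CH2 → C:1 H:2
  CH2 → C:1 H:2
  CH3 → C:1 H:3
Element totals:
  C: 8
  H: 19
  N: 1
Molecular formula: C8H19N.
Molar mass = 129.247 g/mol.
Mass from N: 1 × 14.007 = 14.007 g/mol.
%N = 14.007 / 129.247 × 100 = 10.84%.

10.84%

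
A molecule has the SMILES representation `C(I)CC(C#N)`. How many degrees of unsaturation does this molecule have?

2

Atom tally by fragment:
  ICH2 → C:1 H:2 I:1
  CH2 → C:1 H:2
  CH2CN → C:2 H:2 N:1
Element totals:
  C: 4
  H: 6
  I: 1
  N: 1
Molecular formula: C4H6IN.
DoU = (2C + 2 + N − H − X) / 2 = (2·4 + 2 + 1 − 6 − 1) / 2 = 2.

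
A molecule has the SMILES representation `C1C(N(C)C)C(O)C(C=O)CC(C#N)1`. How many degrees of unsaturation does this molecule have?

4

Atom tally by fragment:
  cyclohexane ring core → C:6 H:12
  (− 4 ring H displaced by substituents)
  + N(CH3)2 → N:1 C:2 H:6
  + OH → O:1 H:1
  + CHO → C:1 H:1 O:1
  + CN → C:1 N:1
Element totals:
  C: 10
  H: 16
  N: 2
  O: 2
Molecular formula: C10H16N2O2.
DoU = (2C + 2 + N − H − X) / 2 = (2·10 + 2 + 2 − 16 − 0) / 2 = 4.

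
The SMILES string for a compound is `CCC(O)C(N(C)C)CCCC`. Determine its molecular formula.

Atom tally by fragment:
  CH3 → C:1 H:3
  CH2 → C:1 H:2
  CH(OH) → C:1 H:2 O:1
  CH(N(CH3)2) → C:3 H:7 N:1
  CH2 → C:1 H:2
  CH2 → C:1 H:2
  CH2 → C:1 H:2
  CH3 → C:1 H:3
Element totals:
  C: 10
  H: 23
  N: 1
  O: 1

C10H23NO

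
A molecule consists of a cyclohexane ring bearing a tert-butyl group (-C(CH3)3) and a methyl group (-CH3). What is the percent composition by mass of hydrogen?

Atom tally by fragment:
  cyclohexane ring core → C:6 H:12
  (− 2 ring H displaced by substituents)
  + C(CH3)3 → C:4 H:9
  + CH3 → C:1 H:3
Element totals:
  C: 11
  H: 22
Molecular formula: C11H22.
Molar mass = 154.297 g/mol.
Mass from H: 22 × 1.008 = 22.176 g/mol.
%H = 22.176 / 154.297 × 100 = 14.37%.

14.37%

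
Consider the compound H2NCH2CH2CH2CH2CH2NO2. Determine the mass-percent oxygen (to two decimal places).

Element totals:
  C: 5
  H: 12
  N: 2
  O: 2
Molecular formula: C5H12N2O2.
Molar mass = 132.163 g/mol.
Mass from O: 2 × 15.999 = 31.998 g/mol.
%O = 31.998 / 132.163 × 100 = 24.21%.

24.21%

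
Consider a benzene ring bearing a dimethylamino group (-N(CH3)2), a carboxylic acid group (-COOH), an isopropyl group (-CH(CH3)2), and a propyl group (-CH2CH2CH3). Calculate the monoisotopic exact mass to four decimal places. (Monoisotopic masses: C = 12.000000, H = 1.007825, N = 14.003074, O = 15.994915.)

249.1729

Atom tally by fragment:
  benzene ring core → C:6 H:6
  (− 4 ring H displaced by substituents)
  + N(CH3)2 → N:1 C:2 H:6
  + COOH → C:1 H:1 O:2
  + CH(CH3)2 → C:3 H:7
  + CH2CH2CH3 → C:3 H:7
Element totals:
  C: 15
  H: 23
  N: 1
  O: 2
Molecular formula: C15H23NO2.
  M = 15(12.0) + 23(1.007825) + 14.003074 + 2(15.994915)
    = 180.000000 + 23.179975 + 14.003074 + 31.989830 = 249.172879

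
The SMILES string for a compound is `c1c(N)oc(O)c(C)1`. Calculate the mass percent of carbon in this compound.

53.09%

Atom tally by fragment:
  furan ring core → C:4 H:4 O:1
  (− 3 ring H displaced by substituents)
  + NH2 → N:1 H:2
  + OH → O:1 H:1
  + CH3 → C:1 H:3
Element totals:
  C: 5
  H: 7
  N: 1
  O: 2
Molecular formula: C5H7NO2.
Molar mass = 113.116 g/mol.
Mass from C: 5 × 12.011 = 60.055 g/mol.
%C = 60.055 / 113.116 × 100 = 53.09%.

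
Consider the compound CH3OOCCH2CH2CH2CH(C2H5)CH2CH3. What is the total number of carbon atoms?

10

Atom tally by fragment:
  CH3OOCCH2 → C:3 H:5 O:2
  CH2 → C:1 H:2
  CH2 → C:1 H:2
  CH(C2H5) → C:3 H:6
  CH2 → C:1 H:2
  CH3 → C:1 H:3
Element totals:
  C: 10
  H: 20
  O: 2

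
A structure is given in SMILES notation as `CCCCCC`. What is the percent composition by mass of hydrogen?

Atom tally by fragment:
  CH3 → C:1 H:3
  CH2 → C:1 H:2
  CH2 → C:1 H:2
  CH2 → C:1 H:2
  CH2 → C:1 H:2
  CH3 → C:1 H:3
Element totals:
  C: 6
  H: 14
Molecular formula: C6H14.
Molar mass = 86.178 g/mol.
Mass from H: 14 × 1.008 = 14.112 g/mol.
%H = 14.112 / 86.178 × 100 = 16.38%.

16.38%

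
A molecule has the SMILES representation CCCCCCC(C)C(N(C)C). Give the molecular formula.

C11H25N

Atom tally by fragment:
  CH3 → C:1 H:3
  CH2 → C:1 H:2
  CH2 → C:1 H:2
  CH2 → C:1 H:2
  CH2 → C:1 H:2
  CH2 → C:1 H:2
  CH(CH3) → C:2 H:4
  CH2N(CH3)2 → C:3 H:8 N:1
Element totals:
  C: 11
  H: 25
  N: 1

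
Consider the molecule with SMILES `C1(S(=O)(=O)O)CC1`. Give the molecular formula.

C3H6O3S

Atom tally by fragment:
  cyclopropane ring core → C:3 H:6
  (− 1 ring H displaced by substituents)
  + SO3H → S:1 O:3 H:1
Element totals:
  C: 3
  H: 6
  O: 3
  S: 1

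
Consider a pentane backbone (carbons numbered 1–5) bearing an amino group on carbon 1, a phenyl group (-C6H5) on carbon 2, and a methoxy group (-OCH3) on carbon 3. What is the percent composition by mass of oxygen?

Atom tally by fragment:
  H2NCH2 → C:1 H:4 N:1
  CH(C6H5) → C:7 H:6
  CH(OCH3) → C:2 H:4 O:1
  CH2 → C:1 H:2
  CH3 → C:1 H:3
Element totals:
  C: 12
  H: 19
  N: 1
  O: 1
Molecular formula: C12H19NO.
Molar mass = 193.290 g/mol.
Mass from O: 1 × 15.999 = 15.999 g/mol.
%O = 15.999 / 193.290 × 100 = 8.28%.

8.28%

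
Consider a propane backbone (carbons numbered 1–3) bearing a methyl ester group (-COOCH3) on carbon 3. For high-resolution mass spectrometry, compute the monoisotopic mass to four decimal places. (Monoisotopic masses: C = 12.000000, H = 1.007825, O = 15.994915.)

102.0681

Atom tally by fragment:
  CH3 → C:1 H:3
  CH2 → C:1 H:2
  CH2COOCH3 → C:3 H:5 O:2
Element totals:
  C: 5
  H: 10
  O: 2
Molecular formula: C5H10O2.
  M = 5(12.0) + 10(1.007825) + 2(15.994915)
    = 60.000000 + 10.078250 + 31.989830 = 102.068080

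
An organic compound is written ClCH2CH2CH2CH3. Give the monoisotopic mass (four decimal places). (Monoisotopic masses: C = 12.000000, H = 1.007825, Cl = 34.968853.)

92.0393

Element totals:
  C: 4
  H: 9
  Cl: 1
Molecular formula: C4H9Cl.
  M = 4(12.0) + 9(1.007825) + 34.968853
    = 48.000000 + 9.070425 + 34.968853 = 92.039278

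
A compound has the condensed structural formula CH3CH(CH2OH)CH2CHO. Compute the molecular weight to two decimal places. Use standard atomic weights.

Atom tally by fragment:
  CH3 → C:1 H:3
  CH(CH2OH) → C:2 H:4 O:1
  CH2CHO → C:2 H:3 O:1
Element totals:
  C: 5
  H: 10
  O: 2
Molecular formula: C5H10O2.
  M = 5(12.011) + 10(1.008) + 2(15.999)
    = 60.055 + 10.080 + 31.998 = 102.133

102.13 g/mol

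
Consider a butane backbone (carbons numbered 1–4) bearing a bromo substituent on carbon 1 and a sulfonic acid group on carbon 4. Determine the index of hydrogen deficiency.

0

Atom tally by fragment:
  BrCH2 → C:1 H:2 Br:1
  CH2 → C:1 H:2
  CH2 → C:1 H:2
  CH2SO3H → C:1 H:3 S:1 O:3
Element totals:
  C: 4
  H: 9
  Br: 1
  O: 3
  S: 1
Molecular formula: C4H9BrO3S.
DoU = (2C + 2 + N − H − X) / 2 = (2·4 + 2 + 0 − 9 − 1) / 2 = 0.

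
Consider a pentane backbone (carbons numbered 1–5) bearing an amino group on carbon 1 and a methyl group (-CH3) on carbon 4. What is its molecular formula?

Atom tally by fragment:
  H2NCH2 → C:1 H:4 N:1
  CH2 → C:1 H:2
  CH2 → C:1 H:2
  CH(CH3) → C:2 H:4
  CH3 → C:1 H:3
Element totals:
  C: 6
  H: 15
  N: 1

C6H15N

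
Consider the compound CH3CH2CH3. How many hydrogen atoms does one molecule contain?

Element totals:
  C: 3
  H: 8

8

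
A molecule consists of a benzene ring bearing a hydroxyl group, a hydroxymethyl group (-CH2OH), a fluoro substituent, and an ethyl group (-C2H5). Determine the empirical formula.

C9H11FO2

Atom tally by fragment:
  benzene ring core → C:6 H:6
  (− 4 ring H displaced by substituents)
  + OH → O:1 H:1
  + CH2OH → C:1 H:3 O:1
  + F → F:1
  + C2H5 → C:2 H:5
Element totals:
  C: 9
  H: 11
  F: 1
  O: 2
Molecular formula: C9H11FO2.
gcd of subscripts (9, 1, 11, 2) = 1, so the empirical formula equals the molecular formula.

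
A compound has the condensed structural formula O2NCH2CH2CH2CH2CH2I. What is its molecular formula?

C5H10INO2

Element totals:
  C: 5
  H: 10
  I: 1
  N: 1
  O: 2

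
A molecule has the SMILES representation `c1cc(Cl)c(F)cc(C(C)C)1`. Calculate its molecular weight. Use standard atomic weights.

172.63 g/mol

Atom tally by fragment:
  benzene ring core → C:6 H:6
  (− 3 ring H displaced by substituents)
  + Cl → Cl:1
  + F → F:1
  + CH(CH3)2 → C:3 H:7
Element totals:
  C: 9
  H: 10
  Cl: 1
  F: 1
Molecular formula: C9H10ClF.
  M = 9(12.011) + 10(1.008) + 35.45 + 18.998
    = 108.099 + 10.080 + 35.450 + 18.998 = 172.627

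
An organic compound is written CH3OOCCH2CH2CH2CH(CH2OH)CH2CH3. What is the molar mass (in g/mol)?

Atom tally by fragment:
  CH3OOCCH2 → C:3 H:5 O:2
  CH2 → C:1 H:2
  CH2 → C:1 H:2
  CH(CH2OH) → C:2 H:4 O:1
  CH2 → C:1 H:2
  CH3 → C:1 H:3
Element totals:
  C: 9
  H: 18
  O: 3
Molecular formula: C9H18O3.
  M = 9(12.011) + 18(1.008) + 3(15.999)
    = 108.099 + 18.144 + 47.997 = 174.240

174.24 g/mol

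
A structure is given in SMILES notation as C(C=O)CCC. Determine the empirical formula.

C5H10O

Atom tally by fragment:
  OHCCH2 → C:2 H:3 O:1
  CH2 → C:1 H:2
  CH2 → C:1 H:2
  CH3 → C:1 H:3
Element totals:
  C: 5
  H: 10
  O: 1
Molecular formula: C5H10O.
gcd of subscripts (5, 10, 1) = 1, so the empirical formula equals the molecular formula.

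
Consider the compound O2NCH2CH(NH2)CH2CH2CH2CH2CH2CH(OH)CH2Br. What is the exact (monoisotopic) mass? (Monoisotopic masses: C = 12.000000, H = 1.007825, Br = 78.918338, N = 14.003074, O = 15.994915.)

Atom tally by fragment:
  O2NCH2 → C:1 H:2 N:1 O:2
  CH(NH2) → C:1 H:3 N:1
  CH2 → C:1 H:2
  CH2 → C:1 H:2
  CH2 → C:1 H:2
  CH2 → C:1 H:2
  CH2 → C:1 H:2
  CH(OH) → C:1 H:2 O:1
  CH2Br → C:1 H:2 Br:1
Element totals:
  C: 9
  H: 19
  Br: 1
  N: 2
  O: 3
Molecular formula: C9H19BrN2O3.
  M = 9(12.0) + 19(1.007825) + 78.918338 + 2(14.003074) + 3(15.994915)
    = 108.000000 + 19.148675 + 78.918338 + 28.006148 + 47.984745 = 282.057906

282.0579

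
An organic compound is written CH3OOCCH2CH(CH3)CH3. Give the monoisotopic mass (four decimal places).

116.0837

Atom tally by fragment:
  CH3OOCCH2 → C:3 H:5 O:2
  CH(CH3) → C:2 H:4
  CH3 → C:1 H:3
Element totals:
  C: 6
  H: 12
  O: 2
Molecular formula: C6H12O2.
  M = 6(12.0) + 12(1.007825) + 2(15.994915)
    = 72.000000 + 12.093900 + 31.989830 = 116.083730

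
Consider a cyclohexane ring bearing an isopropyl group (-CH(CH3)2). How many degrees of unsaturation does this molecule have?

Atom tally by fragment:
  cyclohexane ring core → C:6 H:12
  (− 1 ring H displaced by substituents)
  + CH(CH3)2 → C:3 H:7
Element totals:
  C: 9
  H: 18
Molecular formula: C9H18.
DoU = (2C + 2 + N − H − X) / 2 = (2·9 + 2 + 0 − 18 − 0) / 2 = 1.

1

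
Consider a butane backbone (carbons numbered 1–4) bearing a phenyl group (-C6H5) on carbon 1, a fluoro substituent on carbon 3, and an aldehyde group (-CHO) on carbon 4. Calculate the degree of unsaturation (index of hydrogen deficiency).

5

Atom tally by fragment:
  C6H5CH2 → C:7 H:7
  CH2 → C:1 H:2
  CH(F) → C:1 H:1 F:1
  CH2CHO → C:2 H:3 O:1
Element totals:
  C: 11
  H: 13
  F: 1
  O: 1
Molecular formula: C11H13FO.
DoU = (2C + 2 + N − H − X) / 2 = (2·11 + 2 + 0 − 13 − 1) / 2 = 5.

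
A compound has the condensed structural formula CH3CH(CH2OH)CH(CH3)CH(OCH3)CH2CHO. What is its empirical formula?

C3H6O

Element totals:
  C: 9
  H: 18
  O: 3
Molecular formula: C9H18O3.
gcd of subscripts = 3; dividing each by 3:
  C: 9/3 = 3
  H: 18/3 = 6
  O: 3/3 = 1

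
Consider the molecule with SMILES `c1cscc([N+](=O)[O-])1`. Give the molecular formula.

Atom tally by fragment:
  thiophene ring core → C:4 H:4 S:1
  (− 1 ring H displaced by substituents)
  + NO2 → N:1 O:2
Element totals:
  C: 4
  H: 3
  N: 1
  O: 2
  S: 1

C4H3NO2S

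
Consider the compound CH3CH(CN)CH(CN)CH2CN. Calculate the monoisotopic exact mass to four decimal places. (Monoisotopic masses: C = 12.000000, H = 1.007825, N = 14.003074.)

Element totals:
  C: 7
  H: 7
  N: 3
Molecular formula: C7H7N3.
  M = 7(12.0) + 7(1.007825) + 3(14.003074)
    = 84.000000 + 7.054775 + 42.009222 = 133.063997

133.0640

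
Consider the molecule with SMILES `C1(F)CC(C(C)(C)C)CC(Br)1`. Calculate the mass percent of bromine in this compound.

Atom tally by fragment:
  cyclopentane ring core → C:5 H:10
  (− 3 ring H displaced by substituents)
  + F → F:1
  + C(CH3)3 → C:4 H:9
  + Br → Br:1
Element totals:
  C: 9
  H: 16
  Br: 1
  F: 1
Molecular formula: C9H16BrF.
Molar mass = 223.129 g/mol.
Mass from Br: 1 × 79.904 = 79.904 g/mol.
%Br = 79.904 / 223.129 × 100 = 35.81%.

35.81%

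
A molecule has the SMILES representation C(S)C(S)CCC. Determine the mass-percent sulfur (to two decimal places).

Atom tally by fragment:
  HSCH2 → C:1 H:3 S:1
  CH(SH) → C:1 H:2 S:1
  CH2 → C:1 H:2
  CH2 → C:1 H:2
  CH3 → C:1 H:3
Element totals:
  C: 5
  H: 12
  S: 2
Molecular formula: C5H12S2.
Molar mass = 136.271 g/mol.
Mass from S: 2 × 32.06 = 64.120 g/mol.
%S = 64.120 / 136.271 × 100 = 47.05%.

47.05%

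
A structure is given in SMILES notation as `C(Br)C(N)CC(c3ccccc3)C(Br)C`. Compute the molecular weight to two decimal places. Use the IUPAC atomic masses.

335.08 g/mol

Atom tally by fragment:
  BrCH2 → C:1 H:2 Br:1
  CH(NH2) → C:1 H:3 N:1
  CH2 → C:1 H:2
  CH(C6H5) → C:7 H:6
  CH(Br) → C:1 H:1 Br:1
  CH3 → C:1 H:3
Element totals:
  C: 12
  H: 17
  Br: 2
  N: 1
Molecular formula: C12H17Br2N.
  M = 12(12.011) + 17(1.008) + 2(79.904) + 14.007
    = 144.132 + 17.136 + 159.808 + 14.007 = 335.083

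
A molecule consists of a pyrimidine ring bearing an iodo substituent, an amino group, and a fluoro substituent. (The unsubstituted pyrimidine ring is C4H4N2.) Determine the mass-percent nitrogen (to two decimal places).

Atom tally by fragment:
  pyrimidine ring core → C:4 H:4 N:2
  (− 3 ring H displaced by substituents)
  + I → I:1
  + NH2 → N:1 H:2
  + F → F:1
Element totals:
  C: 4
  H: 3
  F: 1
  I: 1
  N: 3
Molecular formula: C4H3FIN3.
Molar mass = 238.991 g/mol.
Mass from N: 3 × 14.007 = 42.021 g/mol.
%N = 42.021 / 238.991 × 100 = 17.58%.

17.58%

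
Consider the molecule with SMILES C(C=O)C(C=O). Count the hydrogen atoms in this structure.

Atom tally by fragment:
  OHCCH2 → C:2 H:3 O:1
  CH2CHO → C:2 H:3 O:1
Element totals:
  C: 4
  H: 6
  O: 2

6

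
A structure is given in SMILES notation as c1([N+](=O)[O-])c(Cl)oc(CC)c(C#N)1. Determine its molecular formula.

Atom tally by fragment:
  furan ring core → C:4 H:4 O:1
  (− 4 ring H displaced by substituents)
  + NO2 → N:1 O:2
  + Cl → Cl:1
  + C2H5 → C:2 H:5
  + CN → C:1 N:1
Element totals:
  C: 7
  H: 5
  Cl: 1
  N: 2
  O: 3

C7H5ClN2O3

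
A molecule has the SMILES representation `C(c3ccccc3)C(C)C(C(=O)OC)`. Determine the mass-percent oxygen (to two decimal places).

Atom tally by fragment:
  C6H5CH2 → C:7 H:7
  CH(CH3) → C:2 H:4
  CH2COOCH3 → C:3 H:5 O:2
Element totals:
  C: 12
  H: 16
  O: 2
Molecular formula: C12H16O2.
Molar mass = 192.258 g/mol.
Mass from O: 2 × 15.999 = 31.998 g/mol.
%O = 31.998 / 192.258 × 100 = 16.64%.

16.64%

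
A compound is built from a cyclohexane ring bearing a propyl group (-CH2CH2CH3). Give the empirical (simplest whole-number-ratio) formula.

CH2

Atom tally by fragment:
  cyclohexane ring core → C:6 H:12
  (− 1 ring H displaced by substituents)
  + CH2CH2CH3 → C:3 H:7
Element totals:
  C: 9
  H: 18
Molecular formula: C9H18.
gcd of subscripts = 9; dividing each by 9:
  C: 9/9 = 1
  H: 18/9 = 2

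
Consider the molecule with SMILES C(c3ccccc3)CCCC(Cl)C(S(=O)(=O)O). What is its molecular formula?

C12H17ClO3S

Atom tally by fragment:
  C6H5CH2 → C:7 H:7
  CH2 → C:1 H:2
  CH2 → C:1 H:2
  CH2 → C:1 H:2
  CH(Cl) → C:1 H:1 Cl:1
  CH2SO3H → C:1 H:3 S:1 O:3
Element totals:
  C: 12
  H: 17
  Cl: 1
  O: 3
  S: 1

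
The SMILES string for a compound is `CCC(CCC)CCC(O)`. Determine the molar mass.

144.26 g/mol

Atom tally by fragment:
  CH3 → C:1 H:3
  CH2 → C:1 H:2
  CH(CH2CH2CH3) → C:4 H:8
  CH2 → C:1 H:2
  CH2 → C:1 H:2
  CH2OH → C:1 H:3 O:1
Element totals:
  C: 9
  H: 20
  O: 1
Molecular formula: C9H20O.
  M = 9(12.011) + 20(1.008) + 15.999
    = 108.099 + 20.160 + 15.999 = 144.258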